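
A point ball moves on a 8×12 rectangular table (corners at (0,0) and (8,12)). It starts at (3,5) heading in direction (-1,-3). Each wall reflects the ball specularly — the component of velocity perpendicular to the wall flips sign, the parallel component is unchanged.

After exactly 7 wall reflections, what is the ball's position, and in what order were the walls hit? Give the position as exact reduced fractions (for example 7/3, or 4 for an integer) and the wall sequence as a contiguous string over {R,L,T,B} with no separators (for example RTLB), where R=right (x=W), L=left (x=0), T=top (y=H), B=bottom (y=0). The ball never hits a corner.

1. t=5/3 → B at (4/3,0); v=(-1,3)
2. t=4/3 → L at (0,4); v=(1,3)
3. t=8/3 → T at (8/3,12); v=(1,-3)
4. t=4 → B at (20/3,0); v=(1,3)
5. t=4/3 → R at (8,4); v=(-1,3)
6. t=8/3 → T at (16/3,12); v=(-1,-3)
7. t=4 → B at (4/3,0); v=(-1,3)

Final position: (4/3,0)
Wall sequence: BLTBRTB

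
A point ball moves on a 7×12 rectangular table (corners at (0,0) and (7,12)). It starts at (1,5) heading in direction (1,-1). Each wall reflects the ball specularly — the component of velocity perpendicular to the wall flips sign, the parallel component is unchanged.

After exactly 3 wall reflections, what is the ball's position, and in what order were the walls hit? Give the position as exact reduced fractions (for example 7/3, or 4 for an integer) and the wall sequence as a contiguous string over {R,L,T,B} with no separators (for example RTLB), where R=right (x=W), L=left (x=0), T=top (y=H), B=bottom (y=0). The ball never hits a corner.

1. t=5 → B at (6,0); v=(1,1)
2. t=1 → R at (7,1); v=(-1,1)
3. t=7 → L at (0,8); v=(1,1)

Final position: (0,8)
Wall sequence: BRL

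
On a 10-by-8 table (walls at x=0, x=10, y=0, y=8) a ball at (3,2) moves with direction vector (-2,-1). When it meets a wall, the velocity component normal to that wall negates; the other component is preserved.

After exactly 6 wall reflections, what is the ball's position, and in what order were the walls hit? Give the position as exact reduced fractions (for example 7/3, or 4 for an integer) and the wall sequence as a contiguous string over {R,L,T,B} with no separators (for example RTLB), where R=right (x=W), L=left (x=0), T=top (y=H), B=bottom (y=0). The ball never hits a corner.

Final position: (10,3/2)
Wall sequence: LBRTLR

1. t=3/2 → L at (0,1/2); v=(2,-1)
2. t=1/2 → B at (1,0); v=(2,1)
3. t=9/2 → R at (10,9/2); v=(-2,1)
4. t=7/2 → T at (3,8); v=(-2,-1)
5. t=3/2 → L at (0,13/2); v=(2,-1)
6. t=5 → R at (10,3/2); v=(-2,-1)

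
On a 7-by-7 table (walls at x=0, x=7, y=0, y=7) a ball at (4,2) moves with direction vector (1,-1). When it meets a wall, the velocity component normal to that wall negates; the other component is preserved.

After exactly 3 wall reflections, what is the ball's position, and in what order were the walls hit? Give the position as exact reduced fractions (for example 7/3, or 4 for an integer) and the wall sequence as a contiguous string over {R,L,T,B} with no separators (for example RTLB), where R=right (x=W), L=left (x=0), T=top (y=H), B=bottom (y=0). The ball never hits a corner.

1. t=2 → B at (6,0); v=(1,1)
2. t=1 → R at (7,1); v=(-1,1)
3. t=6 → T at (1,7); v=(-1,-1)

Final position: (1,7)
Wall sequence: BRT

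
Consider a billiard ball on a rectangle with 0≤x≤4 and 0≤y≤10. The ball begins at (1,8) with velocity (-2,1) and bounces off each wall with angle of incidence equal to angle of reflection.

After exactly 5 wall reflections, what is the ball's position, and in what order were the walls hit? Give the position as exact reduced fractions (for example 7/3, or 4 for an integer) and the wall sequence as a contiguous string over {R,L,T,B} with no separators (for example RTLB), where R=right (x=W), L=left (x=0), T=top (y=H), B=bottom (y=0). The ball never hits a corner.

1. t=1/2 → L at (0,17/2); v=(2,1)
2. t=3/2 → T at (3,10); v=(2,-1)
3. t=1/2 → R at (4,19/2); v=(-2,-1)
4. t=2 → L at (0,15/2); v=(2,-1)
5. t=2 → R at (4,11/2); v=(-2,-1)

Final position: (4,11/2)
Wall sequence: LTRLR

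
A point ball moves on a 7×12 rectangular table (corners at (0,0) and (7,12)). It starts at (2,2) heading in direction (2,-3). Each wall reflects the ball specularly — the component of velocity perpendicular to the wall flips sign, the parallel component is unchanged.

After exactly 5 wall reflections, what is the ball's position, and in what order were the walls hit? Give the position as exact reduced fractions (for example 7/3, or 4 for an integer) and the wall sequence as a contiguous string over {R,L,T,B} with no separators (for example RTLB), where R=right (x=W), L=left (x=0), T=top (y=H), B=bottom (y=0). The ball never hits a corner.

Final position: (16/3,0)
Wall sequence: BRTLB

1. t=2/3 → B at (10/3,0); v=(2,3)
2. t=11/6 → R at (7,11/2); v=(-2,3)
3. t=13/6 → T at (8/3,12); v=(-2,-3)
4. t=4/3 → L at (0,8); v=(2,-3)
5. t=8/3 → B at (16/3,0); v=(2,3)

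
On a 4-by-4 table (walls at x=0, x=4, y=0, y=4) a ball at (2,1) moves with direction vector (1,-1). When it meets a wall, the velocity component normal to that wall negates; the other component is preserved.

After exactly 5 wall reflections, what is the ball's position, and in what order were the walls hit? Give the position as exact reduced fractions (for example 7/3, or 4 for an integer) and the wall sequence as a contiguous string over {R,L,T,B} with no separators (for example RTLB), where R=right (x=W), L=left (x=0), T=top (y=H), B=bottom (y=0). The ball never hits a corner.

Final position: (3,0)
Wall sequence: BRTLB

1. t=1 → B at (3,0); v=(1,1)
2. t=1 → R at (4,1); v=(-1,1)
3. t=3 → T at (1,4); v=(-1,-1)
4. t=1 → L at (0,3); v=(1,-1)
5. t=3 → B at (3,0); v=(1,1)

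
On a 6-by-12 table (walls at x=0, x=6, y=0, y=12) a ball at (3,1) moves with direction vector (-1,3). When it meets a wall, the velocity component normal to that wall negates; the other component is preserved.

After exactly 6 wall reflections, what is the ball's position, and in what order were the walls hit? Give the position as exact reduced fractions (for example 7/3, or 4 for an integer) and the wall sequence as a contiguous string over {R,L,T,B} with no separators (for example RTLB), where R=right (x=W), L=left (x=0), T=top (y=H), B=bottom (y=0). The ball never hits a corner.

Final position: (0,2)
Wall sequence: LTBRTL

1. t=3 → L at (0,10); v=(1,3)
2. t=2/3 → T at (2/3,12); v=(1,-3)
3. t=4 → B at (14/3,0); v=(1,3)
4. t=4/3 → R at (6,4); v=(-1,3)
5. t=8/3 → T at (10/3,12); v=(-1,-3)
6. t=10/3 → L at (0,2); v=(1,-3)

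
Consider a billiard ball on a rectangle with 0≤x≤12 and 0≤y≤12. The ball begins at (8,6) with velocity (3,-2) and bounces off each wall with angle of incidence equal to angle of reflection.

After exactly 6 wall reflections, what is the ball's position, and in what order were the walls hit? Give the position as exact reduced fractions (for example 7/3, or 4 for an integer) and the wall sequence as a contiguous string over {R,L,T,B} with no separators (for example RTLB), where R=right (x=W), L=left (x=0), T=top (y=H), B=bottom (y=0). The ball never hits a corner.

Final position: (0,10/3)
Wall sequence: RBLTRL

1. t=4/3 → R at (12,10/3); v=(-3,-2)
2. t=5/3 → B at (7,0); v=(-3,2)
3. t=7/3 → L at (0,14/3); v=(3,2)
4. t=11/3 → T at (11,12); v=(3,-2)
5. t=1/3 → R at (12,34/3); v=(-3,-2)
6. t=4 → L at (0,10/3); v=(3,-2)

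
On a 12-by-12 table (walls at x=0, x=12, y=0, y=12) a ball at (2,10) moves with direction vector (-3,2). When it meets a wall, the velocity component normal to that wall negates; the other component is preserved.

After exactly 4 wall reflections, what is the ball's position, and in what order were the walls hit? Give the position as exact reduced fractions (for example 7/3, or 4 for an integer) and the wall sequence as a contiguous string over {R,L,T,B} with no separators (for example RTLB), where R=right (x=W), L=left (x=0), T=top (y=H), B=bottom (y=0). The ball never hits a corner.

Final position: (5,0)
Wall sequence: LTRB

1. t=2/3 → L at (0,34/3); v=(3,2)
2. t=1/3 → T at (1,12); v=(3,-2)
3. t=11/3 → R at (12,14/3); v=(-3,-2)
4. t=7/3 → B at (5,0); v=(-3,2)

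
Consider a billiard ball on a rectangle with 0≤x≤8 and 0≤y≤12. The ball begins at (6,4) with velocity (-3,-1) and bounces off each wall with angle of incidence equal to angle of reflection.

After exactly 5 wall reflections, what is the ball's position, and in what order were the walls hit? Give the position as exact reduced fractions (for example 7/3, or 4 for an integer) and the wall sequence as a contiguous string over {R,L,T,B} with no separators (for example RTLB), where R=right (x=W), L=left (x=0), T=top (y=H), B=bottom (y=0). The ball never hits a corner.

1. t=2 → L at (0,2); v=(3,-1)
2. t=2 → B at (6,0); v=(3,1)
3. t=2/3 → R at (8,2/3); v=(-3,1)
4. t=8/3 → L at (0,10/3); v=(3,1)
5. t=8/3 → R at (8,6); v=(-3,1)

Final position: (8,6)
Wall sequence: LBRLR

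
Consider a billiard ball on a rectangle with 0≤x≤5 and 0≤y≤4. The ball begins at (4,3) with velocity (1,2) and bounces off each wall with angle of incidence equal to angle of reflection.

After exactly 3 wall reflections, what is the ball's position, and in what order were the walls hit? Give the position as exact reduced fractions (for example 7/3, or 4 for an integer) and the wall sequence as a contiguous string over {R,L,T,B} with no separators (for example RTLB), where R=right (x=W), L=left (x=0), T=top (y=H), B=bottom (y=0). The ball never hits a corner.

Final position: (7/2,0)
Wall sequence: TRB

1. t=1/2 → T at (9/2,4); v=(1,-2)
2. t=1/2 → R at (5,3); v=(-1,-2)
3. t=3/2 → B at (7/2,0); v=(-1,2)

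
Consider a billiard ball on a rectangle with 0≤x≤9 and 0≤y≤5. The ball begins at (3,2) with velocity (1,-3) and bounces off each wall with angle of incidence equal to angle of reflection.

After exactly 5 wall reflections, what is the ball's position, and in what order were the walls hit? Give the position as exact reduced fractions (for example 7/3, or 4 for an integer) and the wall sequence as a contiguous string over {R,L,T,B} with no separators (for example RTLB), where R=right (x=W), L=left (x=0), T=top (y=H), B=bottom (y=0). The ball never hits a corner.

Final position: (9,4)
Wall sequence: BTBTR

1. t=2/3 → B at (11/3,0); v=(1,3)
2. t=5/3 → T at (16/3,5); v=(1,-3)
3. t=5/3 → B at (7,0); v=(1,3)
4. t=5/3 → T at (26/3,5); v=(1,-3)
5. t=1/3 → R at (9,4); v=(-1,-3)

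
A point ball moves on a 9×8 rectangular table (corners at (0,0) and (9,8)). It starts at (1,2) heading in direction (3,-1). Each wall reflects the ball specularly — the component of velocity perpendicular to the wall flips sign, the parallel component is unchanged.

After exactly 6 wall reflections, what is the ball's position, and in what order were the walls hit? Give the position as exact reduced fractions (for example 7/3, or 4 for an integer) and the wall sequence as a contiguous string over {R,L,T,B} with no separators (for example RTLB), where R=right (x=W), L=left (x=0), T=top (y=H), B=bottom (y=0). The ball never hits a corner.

1. t=2 → B at (7,0); v=(3,1)
2. t=2/3 → R at (9,2/3); v=(-3,1)
3. t=3 → L at (0,11/3); v=(3,1)
4. t=3 → R at (9,20/3); v=(-3,1)
5. t=4/3 → T at (5,8); v=(-3,-1)
6. t=5/3 → L at (0,19/3); v=(3,-1)

Final position: (0,19/3)
Wall sequence: BRLRTL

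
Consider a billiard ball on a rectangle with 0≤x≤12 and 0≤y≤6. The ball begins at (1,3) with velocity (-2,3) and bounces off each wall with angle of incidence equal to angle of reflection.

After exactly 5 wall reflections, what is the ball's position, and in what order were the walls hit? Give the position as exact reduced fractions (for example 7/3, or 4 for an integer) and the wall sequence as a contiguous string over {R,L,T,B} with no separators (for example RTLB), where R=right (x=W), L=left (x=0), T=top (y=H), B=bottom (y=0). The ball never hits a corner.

Final position: (12,3/2)
Wall sequence: LTBTR

1. t=1/2 → L at (0,9/2); v=(2,3)
2. t=1/2 → T at (1,6); v=(2,-3)
3. t=2 → B at (5,0); v=(2,3)
4. t=2 → T at (9,6); v=(2,-3)
5. t=3/2 → R at (12,3/2); v=(-2,-3)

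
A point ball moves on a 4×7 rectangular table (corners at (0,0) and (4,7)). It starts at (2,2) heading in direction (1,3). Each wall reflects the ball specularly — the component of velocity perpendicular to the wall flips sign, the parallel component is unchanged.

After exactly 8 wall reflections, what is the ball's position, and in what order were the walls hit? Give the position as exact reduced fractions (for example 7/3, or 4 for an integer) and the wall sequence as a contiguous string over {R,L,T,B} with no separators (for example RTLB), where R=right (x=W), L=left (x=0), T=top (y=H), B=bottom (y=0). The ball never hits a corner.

Final position: (3,7)
Wall sequence: TRBLTBRT

1. t=5/3 → T at (11/3,7); v=(1,-3)
2. t=1/3 → R at (4,6); v=(-1,-3)
3. t=2 → B at (2,0); v=(-1,3)
4. t=2 → L at (0,6); v=(1,3)
5. t=1/3 → T at (1/3,7); v=(1,-3)
6. t=7/3 → B at (8/3,0); v=(1,3)
7. t=4/3 → R at (4,4); v=(-1,3)
8. t=1 → T at (3,7); v=(-1,-3)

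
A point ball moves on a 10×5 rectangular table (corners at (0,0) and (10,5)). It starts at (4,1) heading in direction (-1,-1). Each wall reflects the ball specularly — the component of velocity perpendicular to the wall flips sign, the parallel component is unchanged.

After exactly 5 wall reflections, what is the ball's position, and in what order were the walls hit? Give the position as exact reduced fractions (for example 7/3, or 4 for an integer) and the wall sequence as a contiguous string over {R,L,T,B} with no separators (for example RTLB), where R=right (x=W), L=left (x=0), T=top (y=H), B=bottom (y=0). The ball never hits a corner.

1. t=1 → B at (3,0); v=(-1,1)
2. t=3 → L at (0,3); v=(1,1)
3. t=2 → T at (2,5); v=(1,-1)
4. t=5 → B at (7,0); v=(1,1)
5. t=3 → R at (10,3); v=(-1,1)

Final position: (10,3)
Wall sequence: BLTBR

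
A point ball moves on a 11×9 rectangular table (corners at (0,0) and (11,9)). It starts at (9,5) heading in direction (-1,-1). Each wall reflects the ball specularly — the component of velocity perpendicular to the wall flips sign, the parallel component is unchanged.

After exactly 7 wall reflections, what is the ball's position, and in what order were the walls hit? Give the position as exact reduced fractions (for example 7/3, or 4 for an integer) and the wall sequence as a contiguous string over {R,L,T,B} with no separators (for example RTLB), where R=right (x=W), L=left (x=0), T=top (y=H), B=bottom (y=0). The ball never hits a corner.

1. t=5 → B at (4,0); v=(-1,1)
2. t=4 → L at (0,4); v=(1,1)
3. t=5 → T at (5,9); v=(1,-1)
4. t=6 → R at (11,3); v=(-1,-1)
5. t=3 → B at (8,0); v=(-1,1)
6. t=8 → L at (0,8); v=(1,1)
7. t=1 → T at (1,9); v=(1,-1)

Final position: (1,9)
Wall sequence: BLTRBLT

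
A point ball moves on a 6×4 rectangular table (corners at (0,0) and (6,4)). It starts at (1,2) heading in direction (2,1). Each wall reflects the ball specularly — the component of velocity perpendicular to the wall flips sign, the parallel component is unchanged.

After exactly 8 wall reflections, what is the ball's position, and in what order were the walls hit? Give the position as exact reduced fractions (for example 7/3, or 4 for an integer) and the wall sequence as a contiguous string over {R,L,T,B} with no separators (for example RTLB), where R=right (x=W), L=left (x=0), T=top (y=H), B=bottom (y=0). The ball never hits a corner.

Final position: (5,0)
Wall sequence: TRLBRTLB

1. t=2 → T at (5,4); v=(2,-1)
2. t=1/2 → R at (6,7/2); v=(-2,-1)
3. t=3 → L at (0,1/2); v=(2,-1)
4. t=1/2 → B at (1,0); v=(2,1)
5. t=5/2 → R at (6,5/2); v=(-2,1)
6. t=3/2 → T at (3,4); v=(-2,-1)
7. t=3/2 → L at (0,5/2); v=(2,-1)
8. t=5/2 → B at (5,0); v=(2,1)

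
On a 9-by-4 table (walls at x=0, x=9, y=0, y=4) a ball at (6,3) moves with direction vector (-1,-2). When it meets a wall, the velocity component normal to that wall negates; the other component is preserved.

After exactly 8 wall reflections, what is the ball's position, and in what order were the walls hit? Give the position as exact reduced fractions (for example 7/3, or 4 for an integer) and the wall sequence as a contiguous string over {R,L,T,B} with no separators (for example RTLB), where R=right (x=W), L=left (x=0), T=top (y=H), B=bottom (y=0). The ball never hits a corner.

1. t=3/2 → B at (9/2,0); v=(-1,2)
2. t=2 → T at (5/2,4); v=(-1,-2)
3. t=2 → B at (1/2,0); v=(-1,2)
4. t=1/2 → L at (0,1); v=(1,2)
5. t=3/2 → T at (3/2,4); v=(1,-2)
6. t=2 → B at (7/2,0); v=(1,2)
7. t=2 → T at (11/2,4); v=(1,-2)
8. t=2 → B at (15/2,0); v=(1,2)

Final position: (15/2,0)
Wall sequence: BTBLTBTB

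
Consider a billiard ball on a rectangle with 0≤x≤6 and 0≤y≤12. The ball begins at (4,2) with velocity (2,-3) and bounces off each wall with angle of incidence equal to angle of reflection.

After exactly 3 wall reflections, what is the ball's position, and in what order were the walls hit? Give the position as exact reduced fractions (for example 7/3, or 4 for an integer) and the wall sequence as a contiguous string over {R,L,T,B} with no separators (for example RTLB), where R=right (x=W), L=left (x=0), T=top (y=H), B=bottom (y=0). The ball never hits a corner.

1. t=2/3 → B at (16/3,0); v=(2,3)
2. t=1/3 → R at (6,1); v=(-2,3)
3. t=3 → L at (0,10); v=(2,3)

Final position: (0,10)
Wall sequence: BRL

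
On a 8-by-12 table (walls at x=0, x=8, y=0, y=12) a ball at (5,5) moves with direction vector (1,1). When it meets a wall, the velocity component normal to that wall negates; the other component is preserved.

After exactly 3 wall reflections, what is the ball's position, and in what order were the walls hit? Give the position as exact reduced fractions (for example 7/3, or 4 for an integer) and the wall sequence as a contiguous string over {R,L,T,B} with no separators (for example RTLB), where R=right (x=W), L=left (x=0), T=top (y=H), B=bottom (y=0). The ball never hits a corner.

1. t=3 → R at (8,8); v=(-1,1)
2. t=4 → T at (4,12); v=(-1,-1)
3. t=4 → L at (0,8); v=(1,-1)

Final position: (0,8)
Wall sequence: RTL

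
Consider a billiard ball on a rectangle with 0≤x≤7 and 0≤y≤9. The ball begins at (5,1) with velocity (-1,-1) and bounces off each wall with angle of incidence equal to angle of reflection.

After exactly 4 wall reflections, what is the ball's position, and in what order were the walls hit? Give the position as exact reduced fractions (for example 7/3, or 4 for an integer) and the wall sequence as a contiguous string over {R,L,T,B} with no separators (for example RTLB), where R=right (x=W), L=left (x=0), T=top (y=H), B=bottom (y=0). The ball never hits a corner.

Final position: (7,7)
Wall sequence: BLTR

1. t=1 → B at (4,0); v=(-1,1)
2. t=4 → L at (0,4); v=(1,1)
3. t=5 → T at (5,9); v=(1,-1)
4. t=2 → R at (7,7); v=(-1,-1)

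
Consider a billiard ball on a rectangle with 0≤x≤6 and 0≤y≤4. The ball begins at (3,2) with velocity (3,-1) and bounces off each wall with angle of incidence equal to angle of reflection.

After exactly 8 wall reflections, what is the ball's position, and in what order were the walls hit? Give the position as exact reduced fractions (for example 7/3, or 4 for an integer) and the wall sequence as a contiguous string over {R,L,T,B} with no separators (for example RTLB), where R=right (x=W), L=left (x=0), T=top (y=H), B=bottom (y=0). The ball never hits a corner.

1. t=1 → R at (6,1); v=(-3,-1)
2. t=1 → B at (3,0); v=(-3,1)
3. t=1 → L at (0,1); v=(3,1)
4. t=2 → R at (6,3); v=(-3,1)
5. t=1 → T at (3,4); v=(-3,-1)
6. t=1 → L at (0,3); v=(3,-1)
7. t=2 → R at (6,1); v=(-3,-1)
8. t=1 → B at (3,0); v=(-3,1)

Final position: (3,0)
Wall sequence: RBLRTLRB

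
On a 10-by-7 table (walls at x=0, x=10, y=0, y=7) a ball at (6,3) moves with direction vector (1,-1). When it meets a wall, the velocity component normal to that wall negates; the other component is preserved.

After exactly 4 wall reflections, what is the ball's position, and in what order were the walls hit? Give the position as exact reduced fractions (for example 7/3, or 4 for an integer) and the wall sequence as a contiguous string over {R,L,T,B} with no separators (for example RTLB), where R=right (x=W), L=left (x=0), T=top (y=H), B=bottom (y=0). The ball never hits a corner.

Final position: (0,3)
Wall sequence: BRTL

1. t=3 → B at (9,0); v=(1,1)
2. t=1 → R at (10,1); v=(-1,1)
3. t=6 → T at (4,7); v=(-1,-1)
4. t=4 → L at (0,3); v=(1,-1)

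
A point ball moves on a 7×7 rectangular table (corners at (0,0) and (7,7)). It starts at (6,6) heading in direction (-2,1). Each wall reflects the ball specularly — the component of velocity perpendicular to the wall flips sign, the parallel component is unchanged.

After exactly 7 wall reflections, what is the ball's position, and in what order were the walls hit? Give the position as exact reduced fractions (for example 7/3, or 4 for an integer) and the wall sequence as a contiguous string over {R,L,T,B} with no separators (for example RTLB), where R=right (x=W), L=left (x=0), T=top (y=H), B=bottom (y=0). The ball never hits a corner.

1. t=1 → T at (4,7); v=(-2,-1)
2. t=2 → L at (0,5); v=(2,-1)
3. t=7/2 → R at (7,3/2); v=(-2,-1)
4. t=3/2 → B at (4,0); v=(-2,1)
5. t=2 → L at (0,2); v=(2,1)
6. t=7/2 → R at (7,11/2); v=(-2,1)
7. t=3/2 → T at (4,7); v=(-2,-1)

Final position: (4,7)
Wall sequence: TLRBLRT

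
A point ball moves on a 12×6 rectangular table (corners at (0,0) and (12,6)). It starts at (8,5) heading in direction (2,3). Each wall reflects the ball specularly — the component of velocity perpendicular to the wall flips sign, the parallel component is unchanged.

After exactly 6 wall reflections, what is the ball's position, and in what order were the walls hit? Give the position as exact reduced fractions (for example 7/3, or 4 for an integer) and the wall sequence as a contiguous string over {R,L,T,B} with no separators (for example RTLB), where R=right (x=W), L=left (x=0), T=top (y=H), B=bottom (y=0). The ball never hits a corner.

Final position: (0,5)
Wall sequence: TRBTBL

1. t=1/3 → T at (26/3,6); v=(2,-3)
2. t=5/3 → R at (12,1); v=(-2,-3)
3. t=1/3 → B at (34/3,0); v=(-2,3)
4. t=2 → T at (22/3,6); v=(-2,-3)
5. t=2 → B at (10/3,0); v=(-2,3)
6. t=5/3 → L at (0,5); v=(2,3)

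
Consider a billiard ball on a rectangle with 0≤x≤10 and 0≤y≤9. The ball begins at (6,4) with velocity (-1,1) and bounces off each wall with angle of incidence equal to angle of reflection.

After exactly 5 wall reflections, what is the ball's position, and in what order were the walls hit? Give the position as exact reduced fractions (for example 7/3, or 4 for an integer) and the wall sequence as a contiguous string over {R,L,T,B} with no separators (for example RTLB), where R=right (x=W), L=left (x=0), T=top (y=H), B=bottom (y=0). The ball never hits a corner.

Final position: (3,9)
Wall sequence: TLBRT

1. t=5 → T at (1,9); v=(-1,-1)
2. t=1 → L at (0,8); v=(1,-1)
3. t=8 → B at (8,0); v=(1,1)
4. t=2 → R at (10,2); v=(-1,1)
5. t=7 → T at (3,9); v=(-1,-1)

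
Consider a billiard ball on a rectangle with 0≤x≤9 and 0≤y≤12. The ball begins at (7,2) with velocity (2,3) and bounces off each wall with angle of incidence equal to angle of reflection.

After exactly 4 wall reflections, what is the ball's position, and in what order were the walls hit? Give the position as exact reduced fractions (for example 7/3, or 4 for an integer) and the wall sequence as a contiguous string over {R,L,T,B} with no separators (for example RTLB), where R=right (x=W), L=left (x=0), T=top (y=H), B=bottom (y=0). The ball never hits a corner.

1. t=1 → R at (9,5); v=(-2,3)
2. t=7/3 → T at (13/3,12); v=(-2,-3)
3. t=13/6 → L at (0,11/2); v=(2,-3)
4. t=11/6 → B at (11/3,0); v=(2,3)

Final position: (11/3,0)
Wall sequence: RTLB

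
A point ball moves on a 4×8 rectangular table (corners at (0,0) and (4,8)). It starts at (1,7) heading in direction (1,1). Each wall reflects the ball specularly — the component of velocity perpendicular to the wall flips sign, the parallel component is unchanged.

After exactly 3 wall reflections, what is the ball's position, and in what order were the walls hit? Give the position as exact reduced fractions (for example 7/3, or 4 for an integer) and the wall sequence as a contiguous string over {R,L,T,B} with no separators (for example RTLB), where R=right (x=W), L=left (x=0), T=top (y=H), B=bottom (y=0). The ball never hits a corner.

Final position: (0,2)
Wall sequence: TRL

1. t=1 → T at (2,8); v=(1,-1)
2. t=2 → R at (4,6); v=(-1,-1)
3. t=4 → L at (0,2); v=(1,-1)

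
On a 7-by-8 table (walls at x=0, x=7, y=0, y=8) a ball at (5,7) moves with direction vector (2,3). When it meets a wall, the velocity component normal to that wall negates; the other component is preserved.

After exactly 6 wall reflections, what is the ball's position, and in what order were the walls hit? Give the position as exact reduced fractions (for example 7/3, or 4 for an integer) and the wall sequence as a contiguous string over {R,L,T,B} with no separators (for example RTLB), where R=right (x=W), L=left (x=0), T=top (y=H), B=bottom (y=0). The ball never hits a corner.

Final position: (7,1)
Wall sequence: TRBLTR

1. t=1/3 → T at (17/3,8); v=(2,-3)
2. t=2/3 → R at (7,6); v=(-2,-3)
3. t=2 → B at (3,0); v=(-2,3)
4. t=3/2 → L at (0,9/2); v=(2,3)
5. t=7/6 → T at (7/3,8); v=(2,-3)
6. t=7/3 → R at (7,1); v=(-2,-3)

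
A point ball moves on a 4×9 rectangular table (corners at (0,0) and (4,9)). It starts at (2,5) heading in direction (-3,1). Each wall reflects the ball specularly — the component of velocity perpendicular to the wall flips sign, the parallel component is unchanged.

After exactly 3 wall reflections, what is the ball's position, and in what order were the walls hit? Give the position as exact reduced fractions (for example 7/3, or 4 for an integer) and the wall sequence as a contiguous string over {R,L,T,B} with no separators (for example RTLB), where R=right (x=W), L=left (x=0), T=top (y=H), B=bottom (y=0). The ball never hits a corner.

Final position: (0,25/3)
Wall sequence: LRL

1. t=2/3 → L at (0,17/3); v=(3,1)
2. t=4/3 → R at (4,7); v=(-3,1)
3. t=4/3 → L at (0,25/3); v=(3,1)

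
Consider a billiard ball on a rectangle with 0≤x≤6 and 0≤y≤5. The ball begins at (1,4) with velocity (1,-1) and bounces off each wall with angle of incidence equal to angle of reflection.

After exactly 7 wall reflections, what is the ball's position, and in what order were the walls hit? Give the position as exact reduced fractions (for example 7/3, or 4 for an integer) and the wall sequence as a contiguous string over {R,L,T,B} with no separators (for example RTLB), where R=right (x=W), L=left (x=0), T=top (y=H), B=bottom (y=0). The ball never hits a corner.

1. t=4 → B at (5,0); v=(1,1)
2. t=1 → R at (6,1); v=(-1,1)
3. t=4 → T at (2,5); v=(-1,-1)
4. t=2 → L at (0,3); v=(1,-1)
5. t=3 → B at (3,0); v=(1,1)
6. t=3 → R at (6,3); v=(-1,1)
7. t=2 → T at (4,5); v=(-1,-1)

Final position: (4,5)
Wall sequence: BRTLBRT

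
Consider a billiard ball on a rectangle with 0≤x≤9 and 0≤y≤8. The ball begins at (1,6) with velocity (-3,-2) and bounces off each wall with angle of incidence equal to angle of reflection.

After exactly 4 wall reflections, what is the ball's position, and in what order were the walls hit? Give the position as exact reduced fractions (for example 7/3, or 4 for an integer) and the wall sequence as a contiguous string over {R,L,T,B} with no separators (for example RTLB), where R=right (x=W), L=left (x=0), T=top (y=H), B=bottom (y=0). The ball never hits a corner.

Final position: (0,20/3)
Wall sequence: LBRL

1. t=1/3 → L at (0,16/3); v=(3,-2)
2. t=8/3 → B at (8,0); v=(3,2)
3. t=1/3 → R at (9,2/3); v=(-3,2)
4. t=3 → L at (0,20/3); v=(3,2)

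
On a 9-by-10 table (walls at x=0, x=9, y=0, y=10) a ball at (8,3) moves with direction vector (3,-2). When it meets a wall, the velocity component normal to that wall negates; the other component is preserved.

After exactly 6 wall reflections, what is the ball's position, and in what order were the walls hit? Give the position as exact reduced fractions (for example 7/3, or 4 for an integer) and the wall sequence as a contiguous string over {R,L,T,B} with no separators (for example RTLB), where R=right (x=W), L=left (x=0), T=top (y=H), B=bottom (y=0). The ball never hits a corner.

Final position: (0,13/3)
Wall sequence: RBLRTL

1. t=1/3 → R at (9,7/3); v=(-3,-2)
2. t=7/6 → B at (11/2,0); v=(-3,2)
3. t=11/6 → L at (0,11/3); v=(3,2)
4. t=3 → R at (9,29/3); v=(-3,2)
5. t=1/6 → T at (17/2,10); v=(-3,-2)
6. t=17/6 → L at (0,13/3); v=(3,-2)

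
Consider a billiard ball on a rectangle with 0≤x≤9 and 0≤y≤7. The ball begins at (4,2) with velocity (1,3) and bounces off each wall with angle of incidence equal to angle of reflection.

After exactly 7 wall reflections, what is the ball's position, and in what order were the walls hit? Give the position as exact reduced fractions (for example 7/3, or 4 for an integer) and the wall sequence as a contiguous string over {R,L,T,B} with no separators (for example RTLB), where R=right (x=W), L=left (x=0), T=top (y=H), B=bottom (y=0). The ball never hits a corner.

1. t=5/3 → T at (17/3,7); v=(1,-3)
2. t=7/3 → B at (8,0); v=(1,3)
3. t=1 → R at (9,3); v=(-1,3)
4. t=4/3 → T at (23/3,7); v=(-1,-3)
5. t=7/3 → B at (16/3,0); v=(-1,3)
6. t=7/3 → T at (3,7); v=(-1,-3)
7. t=7/3 → B at (2/3,0); v=(-1,3)

Final position: (2/3,0)
Wall sequence: TBRTBTB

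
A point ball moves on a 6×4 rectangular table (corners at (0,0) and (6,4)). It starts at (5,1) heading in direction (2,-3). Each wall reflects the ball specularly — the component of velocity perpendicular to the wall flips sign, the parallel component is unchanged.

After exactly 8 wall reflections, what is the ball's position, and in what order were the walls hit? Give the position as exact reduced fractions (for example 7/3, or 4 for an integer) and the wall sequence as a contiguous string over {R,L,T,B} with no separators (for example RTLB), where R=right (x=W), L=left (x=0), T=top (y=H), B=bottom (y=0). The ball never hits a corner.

Final position: (6,5/2)
Wall sequence: BRTBLTBR

1. t=1/3 → B at (17/3,0); v=(2,3)
2. t=1/6 → R at (6,1/2); v=(-2,3)
3. t=7/6 → T at (11/3,4); v=(-2,-3)
4. t=4/3 → B at (1,0); v=(-2,3)
5. t=1/2 → L at (0,3/2); v=(2,3)
6. t=5/6 → T at (5/3,4); v=(2,-3)
7. t=4/3 → B at (13/3,0); v=(2,3)
8. t=5/6 → R at (6,5/2); v=(-2,3)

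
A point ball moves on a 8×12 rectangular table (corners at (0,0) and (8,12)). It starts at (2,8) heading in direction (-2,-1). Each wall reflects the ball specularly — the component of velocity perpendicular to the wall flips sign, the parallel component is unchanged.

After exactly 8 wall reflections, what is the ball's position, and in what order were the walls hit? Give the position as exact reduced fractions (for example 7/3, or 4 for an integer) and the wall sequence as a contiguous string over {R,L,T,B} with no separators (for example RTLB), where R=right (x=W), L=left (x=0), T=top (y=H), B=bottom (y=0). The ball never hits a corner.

Final position: (8,11)
Wall sequence: LRBLRLTR

1. t=1 → L at (0,7); v=(2,-1)
2. t=4 → R at (8,3); v=(-2,-1)
3. t=3 → B at (2,0); v=(-2,1)
4. t=1 → L at (0,1); v=(2,1)
5. t=4 → R at (8,5); v=(-2,1)
6. t=4 → L at (0,9); v=(2,1)
7. t=3 → T at (6,12); v=(2,-1)
8. t=1 → R at (8,11); v=(-2,-1)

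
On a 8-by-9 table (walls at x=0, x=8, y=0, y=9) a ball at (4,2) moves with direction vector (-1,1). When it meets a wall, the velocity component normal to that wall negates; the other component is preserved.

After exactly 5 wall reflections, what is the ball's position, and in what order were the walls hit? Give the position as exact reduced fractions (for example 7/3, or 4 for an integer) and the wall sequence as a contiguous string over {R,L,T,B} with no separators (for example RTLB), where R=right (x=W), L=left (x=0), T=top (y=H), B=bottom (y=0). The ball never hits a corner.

1. t=4 → L at (0,6); v=(1,1)
2. t=3 → T at (3,9); v=(1,-1)
3. t=5 → R at (8,4); v=(-1,-1)
4. t=4 → B at (4,0); v=(-1,1)
5. t=4 → L at (0,4); v=(1,1)

Final position: (0,4)
Wall sequence: LTRBL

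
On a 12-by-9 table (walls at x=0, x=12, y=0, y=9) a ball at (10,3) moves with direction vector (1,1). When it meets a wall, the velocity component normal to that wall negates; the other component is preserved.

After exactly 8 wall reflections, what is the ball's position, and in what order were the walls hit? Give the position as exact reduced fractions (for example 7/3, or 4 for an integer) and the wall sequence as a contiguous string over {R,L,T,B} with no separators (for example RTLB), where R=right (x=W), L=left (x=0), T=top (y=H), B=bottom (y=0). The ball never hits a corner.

Final position: (0,5)
Wall sequence: RTLBTRBL

1. t=2 → R at (12,5); v=(-1,1)
2. t=4 → T at (8,9); v=(-1,-1)
3. t=8 → L at (0,1); v=(1,-1)
4. t=1 → B at (1,0); v=(1,1)
5. t=9 → T at (10,9); v=(1,-1)
6. t=2 → R at (12,7); v=(-1,-1)
7. t=7 → B at (5,0); v=(-1,1)
8. t=5 → L at (0,5); v=(1,1)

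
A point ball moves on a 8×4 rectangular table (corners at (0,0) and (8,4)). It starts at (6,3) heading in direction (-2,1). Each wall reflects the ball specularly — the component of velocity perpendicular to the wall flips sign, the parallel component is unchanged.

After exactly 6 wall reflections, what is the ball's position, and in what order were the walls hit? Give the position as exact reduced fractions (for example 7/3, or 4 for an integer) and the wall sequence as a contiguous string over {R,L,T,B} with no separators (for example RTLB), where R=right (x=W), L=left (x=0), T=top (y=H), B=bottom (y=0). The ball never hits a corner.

1. t=1 → T at (4,4); v=(-2,-1)
2. t=2 → L at (0,2); v=(2,-1)
3. t=2 → B at (4,0); v=(2,1)
4. t=2 → R at (8,2); v=(-2,1)
5. t=2 → T at (4,4); v=(-2,-1)
6. t=2 → L at (0,2); v=(2,-1)

Final position: (0,2)
Wall sequence: TLBRTL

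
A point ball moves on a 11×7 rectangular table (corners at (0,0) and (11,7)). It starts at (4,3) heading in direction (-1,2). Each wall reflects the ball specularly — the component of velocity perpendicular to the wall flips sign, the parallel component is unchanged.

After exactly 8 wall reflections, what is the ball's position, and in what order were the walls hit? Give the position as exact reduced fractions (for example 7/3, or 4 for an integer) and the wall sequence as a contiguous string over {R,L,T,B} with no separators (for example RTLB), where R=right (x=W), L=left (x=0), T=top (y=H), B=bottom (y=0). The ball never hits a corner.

Final position: (13/2,0)
Wall sequence: TLBTBRTB

1. t=2 → T at (2,7); v=(-1,-2)
2. t=2 → L at (0,3); v=(1,-2)
3. t=3/2 → B at (3/2,0); v=(1,2)
4. t=7/2 → T at (5,7); v=(1,-2)
5. t=7/2 → B at (17/2,0); v=(1,2)
6. t=5/2 → R at (11,5); v=(-1,2)
7. t=1 → T at (10,7); v=(-1,-2)
8. t=7/2 → B at (13/2,0); v=(-1,2)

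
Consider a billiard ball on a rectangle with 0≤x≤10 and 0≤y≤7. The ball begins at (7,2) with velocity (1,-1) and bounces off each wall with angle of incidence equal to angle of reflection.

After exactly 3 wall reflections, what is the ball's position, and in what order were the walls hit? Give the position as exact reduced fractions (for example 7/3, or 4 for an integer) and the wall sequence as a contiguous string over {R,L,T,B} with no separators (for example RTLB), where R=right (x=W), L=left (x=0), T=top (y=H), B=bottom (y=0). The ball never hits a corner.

1. t=2 → B at (9,0); v=(1,1)
2. t=1 → R at (10,1); v=(-1,1)
3. t=6 → T at (4,7); v=(-1,-1)

Final position: (4,7)
Wall sequence: BRT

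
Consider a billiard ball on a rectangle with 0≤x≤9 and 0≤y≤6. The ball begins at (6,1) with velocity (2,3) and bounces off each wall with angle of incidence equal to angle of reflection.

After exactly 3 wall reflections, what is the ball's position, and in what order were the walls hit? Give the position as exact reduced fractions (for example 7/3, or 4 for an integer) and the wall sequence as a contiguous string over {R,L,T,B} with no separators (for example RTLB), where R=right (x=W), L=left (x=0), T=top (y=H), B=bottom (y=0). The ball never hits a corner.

Final position: (14/3,0)
Wall sequence: RTB

1. t=3/2 → R at (9,11/2); v=(-2,3)
2. t=1/6 → T at (26/3,6); v=(-2,-3)
3. t=2 → B at (14/3,0); v=(-2,3)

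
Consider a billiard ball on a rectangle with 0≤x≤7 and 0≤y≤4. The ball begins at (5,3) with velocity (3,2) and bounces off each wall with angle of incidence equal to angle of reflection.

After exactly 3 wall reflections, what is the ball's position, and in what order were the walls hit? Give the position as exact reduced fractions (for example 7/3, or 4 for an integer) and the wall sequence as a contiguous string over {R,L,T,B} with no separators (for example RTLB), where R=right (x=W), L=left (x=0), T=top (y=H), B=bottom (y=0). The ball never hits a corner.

Final position: (3/2,0)
Wall sequence: TRB

1. t=1/2 → T at (13/2,4); v=(3,-2)
2. t=1/6 → R at (7,11/3); v=(-3,-2)
3. t=11/6 → B at (3/2,0); v=(-3,2)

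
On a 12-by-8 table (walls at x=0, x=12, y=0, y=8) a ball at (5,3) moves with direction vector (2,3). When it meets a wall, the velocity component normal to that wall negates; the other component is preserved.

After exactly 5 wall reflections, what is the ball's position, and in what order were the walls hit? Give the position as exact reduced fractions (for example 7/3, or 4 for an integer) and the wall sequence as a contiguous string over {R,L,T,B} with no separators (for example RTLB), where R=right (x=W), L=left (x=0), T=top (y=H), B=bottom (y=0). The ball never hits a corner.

Final position: (0,1/2)
Wall sequence: TRBTL

1. t=5/3 → T at (25/3,8); v=(2,-3)
2. t=11/6 → R at (12,5/2); v=(-2,-3)
3. t=5/6 → B at (31/3,0); v=(-2,3)
4. t=8/3 → T at (5,8); v=(-2,-3)
5. t=5/2 → L at (0,1/2); v=(2,-3)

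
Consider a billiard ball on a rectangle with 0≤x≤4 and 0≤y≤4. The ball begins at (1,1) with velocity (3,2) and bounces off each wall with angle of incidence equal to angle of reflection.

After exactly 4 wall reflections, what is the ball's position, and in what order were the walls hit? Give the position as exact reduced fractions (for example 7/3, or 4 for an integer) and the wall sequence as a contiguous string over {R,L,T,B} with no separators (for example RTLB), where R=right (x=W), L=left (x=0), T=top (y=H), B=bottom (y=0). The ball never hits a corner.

1. t=1 → R at (4,3); v=(-3,2)
2. t=1/2 → T at (5/2,4); v=(-3,-2)
3. t=5/6 → L at (0,7/3); v=(3,-2)
4. t=7/6 → B at (7/2,0); v=(3,2)

Final position: (7/2,0)
Wall sequence: RTLB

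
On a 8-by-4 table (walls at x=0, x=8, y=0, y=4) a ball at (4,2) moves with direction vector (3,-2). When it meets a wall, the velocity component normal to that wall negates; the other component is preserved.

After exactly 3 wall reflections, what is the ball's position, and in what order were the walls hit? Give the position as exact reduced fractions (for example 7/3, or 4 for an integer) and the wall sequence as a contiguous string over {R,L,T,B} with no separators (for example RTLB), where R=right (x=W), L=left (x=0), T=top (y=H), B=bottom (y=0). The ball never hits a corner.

1. t=1 → B at (7,0); v=(3,2)
2. t=1/3 → R at (8,2/3); v=(-3,2)
3. t=5/3 → T at (3,4); v=(-3,-2)

Final position: (3,4)
Wall sequence: BRT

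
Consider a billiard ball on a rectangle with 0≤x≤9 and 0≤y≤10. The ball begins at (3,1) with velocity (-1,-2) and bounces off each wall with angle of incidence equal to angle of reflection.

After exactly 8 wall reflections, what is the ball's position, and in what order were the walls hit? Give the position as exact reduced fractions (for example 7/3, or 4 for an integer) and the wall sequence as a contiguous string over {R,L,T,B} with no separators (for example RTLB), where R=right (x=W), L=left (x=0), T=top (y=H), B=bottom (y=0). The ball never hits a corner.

Final position: (0,1)
Wall sequence: BLTBRTBL

1. t=1/2 → B at (5/2,0); v=(-1,2)
2. t=5/2 → L at (0,5); v=(1,2)
3. t=5/2 → T at (5/2,10); v=(1,-2)
4. t=5 → B at (15/2,0); v=(1,2)
5. t=3/2 → R at (9,3); v=(-1,2)
6. t=7/2 → T at (11/2,10); v=(-1,-2)
7. t=5 → B at (1/2,0); v=(-1,2)
8. t=1/2 → L at (0,1); v=(1,2)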